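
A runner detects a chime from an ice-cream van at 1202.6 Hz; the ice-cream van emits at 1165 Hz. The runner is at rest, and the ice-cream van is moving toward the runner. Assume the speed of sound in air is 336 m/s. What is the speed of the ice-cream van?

10.5 m/s

f' = f · v/(v − v_s) ⇒ v_s = v · |1 − f/f'|.
v_s = 336 × |1 − 1165/1202.6| = 336 × 0.03127 ≈ 10.5 m/s.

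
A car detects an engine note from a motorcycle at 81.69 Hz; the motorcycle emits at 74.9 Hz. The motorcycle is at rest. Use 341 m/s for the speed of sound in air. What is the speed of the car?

f' > f, so the car is approaching.
f' = f · (v + v_o)/v ⇒ v_o = v · |f'/f − 1|.
v_o = 341 × |81.69/74.9 − 1| = 341 × 0.09065 ≈ 31 m/s.

31 m/s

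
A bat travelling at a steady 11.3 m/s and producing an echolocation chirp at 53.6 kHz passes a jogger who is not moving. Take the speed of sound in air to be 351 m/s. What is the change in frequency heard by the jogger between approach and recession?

3.45 kHz

Approaching: f₁ = f · v/(v − v_s) = 53.6 × 351/339.7 ≈ 55.38 kHz.
Receding: f₂ = f · v/(v + v_s) = 53.6 × 351/362.3 ≈ 51.93 kHz.
Drop: f₁ − f₂ = 2f·v·v_s/(v² − v_s²) = 2 × 53.6 × 351 × 11.3/(351² − 11.3²) ≈ 3.45 kHz.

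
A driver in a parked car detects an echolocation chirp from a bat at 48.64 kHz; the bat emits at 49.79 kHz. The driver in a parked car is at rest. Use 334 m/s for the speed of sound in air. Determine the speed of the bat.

f' < f, so the bat is receding.
f' = f · v/(v + v_s) ⇒ v_s = v · |1 − f/f'|.
v_s = 334 × |1 − 49.79/48.64| = 334 × 0.02364 ≈ 7.9 m/s.

7.9 m/s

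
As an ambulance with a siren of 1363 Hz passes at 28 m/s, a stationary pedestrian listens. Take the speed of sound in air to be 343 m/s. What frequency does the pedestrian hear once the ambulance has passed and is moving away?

Receding: f₂ = f · v/(v + v_s) = 1363 × 343/371 ≈ 1260 Hz.

1260 Hz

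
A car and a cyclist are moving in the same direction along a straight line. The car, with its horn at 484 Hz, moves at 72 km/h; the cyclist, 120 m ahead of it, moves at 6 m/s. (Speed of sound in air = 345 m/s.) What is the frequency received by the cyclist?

505 Hz

72 km/h = 20 m/s.
The cyclist is ahead, so the car is moving toward it while the cyclist is moving away from the car.
General Doppler shift: f' = f · (v − v_o)/(v − v_s).
f' = 484 × (345 − 6)/(345 − 20) = 484 × 339/325 ≈ 505 Hz.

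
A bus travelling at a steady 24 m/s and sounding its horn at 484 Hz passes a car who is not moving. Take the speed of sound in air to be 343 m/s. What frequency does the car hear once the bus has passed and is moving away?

Receding: f₂ = f · v/(v + v_s) = 484 × 343/367 ≈ 452 Hz.

452 Hz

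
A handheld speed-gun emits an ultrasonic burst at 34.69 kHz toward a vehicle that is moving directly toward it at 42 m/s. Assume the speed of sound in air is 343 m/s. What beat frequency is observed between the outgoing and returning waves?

9681 Hz

The vehicle first receives the wave as a moving observer: f₁ = f₀ · (v + u)/v = 34.69 × (343 + 42)/343 ≈ 38.94 kHz.
The reflection then acts as a moving source: f₂ = f₁ · v/(v − u) ≈ 44.37 kHz.
Beat frequency (with f₀ = 34690 Hz): |f₂ − f₀| = 2u·f₀/(v − u) = 2 × 42 × 34690/301 ≈ 9681 Hz.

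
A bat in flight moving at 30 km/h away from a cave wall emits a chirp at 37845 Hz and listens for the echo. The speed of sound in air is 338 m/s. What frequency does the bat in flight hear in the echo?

30 km/h = 8.333 m/s.
The cave wall receives the sound from a moving source: f₁ = f₀ · v/(v + v_e) = 37845 × 338/346.33 ≈ 36934 Hz.
On the return leg the bat in flight is a moving observer: f₂ = f₁ · (v − v_e)/v = 36934 × 329.67/338 ≈ 36024 Hz.

36024 Hz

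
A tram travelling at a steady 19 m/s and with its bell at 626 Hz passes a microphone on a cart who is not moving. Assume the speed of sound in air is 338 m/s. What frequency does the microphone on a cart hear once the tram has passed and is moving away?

593 Hz

Receding: f₂ = f · v/(v + v_s) = 626 × 338/357 ≈ 593 Hz.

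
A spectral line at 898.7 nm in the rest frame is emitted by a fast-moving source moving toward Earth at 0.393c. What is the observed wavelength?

593.2 nm

Relativistic Doppler for wavelength: λ' = λ₀ · √((1 − β)/(1 + β)).
λ' = 898.7 × √(0.6070/1.3930) = 898.7 × 0.66011 ≈ 593.2 nm.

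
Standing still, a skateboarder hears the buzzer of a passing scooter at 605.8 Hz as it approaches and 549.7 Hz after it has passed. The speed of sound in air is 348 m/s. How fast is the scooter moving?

16.9 m/s

f₁/f₂ = (v + v_s)/(v − v_s), so v_s = v · (f₁ − f₂)/(f₁ + f₂).
v_s = 348 × (605.8 − 549.7)/(605.8 + 549.7) = 348 × 56.1/1155.5 ≈ 16.9 m/s.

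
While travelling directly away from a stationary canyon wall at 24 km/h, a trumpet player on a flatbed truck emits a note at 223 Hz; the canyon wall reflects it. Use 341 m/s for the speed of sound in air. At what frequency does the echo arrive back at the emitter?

214 Hz

24 km/h = 6.667 m/s.
The canyon wall receives the sound from a moving source: f₁ = f₀ · v/(v + v_e) = 223 × 341/347.67 ≈ 219 Hz.
On the return leg the trumpet player on a flatbed truck is a moving observer: f₂ = f₁ · (v − v_e)/v = 219 × 334.33/341 ≈ 214 Hz.
Equivalently f₂ = f₀ · (v − v_e)/(v + v_e).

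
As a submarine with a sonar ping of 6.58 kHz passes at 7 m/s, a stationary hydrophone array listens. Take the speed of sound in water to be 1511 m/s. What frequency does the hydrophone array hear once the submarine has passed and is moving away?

Receding: f₂ = f · v/(v + v_s) = 6.58 × 1511/1518 ≈ 6.55 kHz.

6.55 kHz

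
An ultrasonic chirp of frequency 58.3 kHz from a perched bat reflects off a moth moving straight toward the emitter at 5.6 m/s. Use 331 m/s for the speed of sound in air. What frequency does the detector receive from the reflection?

The moth first receives the wave as a moving observer: f₁ = f₀ · (v + u)/v = 58.3 × (331 + 5.6)/331 ≈ 59.3 kHz.
The reflection then acts as a moving source: f₂ = f₁ · v/(v − u) ≈ 60.3 kHz.

60.3 kHz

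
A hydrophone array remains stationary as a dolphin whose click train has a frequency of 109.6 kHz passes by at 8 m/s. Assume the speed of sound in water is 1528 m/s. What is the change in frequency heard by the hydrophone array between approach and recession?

1.15 kHz

Approaching: f₁ = f · v/(v − v_s) = 109.6 × 1528/1520 ≈ 110.18 kHz.
Receding: f₂ = f · v/(v + v_s) = 109.6 × 1528/1536 ≈ 109.03 kHz.
Drop: f₁ − f₂ = 2f·v·v_s/(v² − v_s²) = 2 × 109.6 × 1528 × 8/(1528² − 8²) ≈ 1.15 kHz.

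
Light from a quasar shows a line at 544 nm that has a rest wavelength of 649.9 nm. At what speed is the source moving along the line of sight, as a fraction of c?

λ'/λ₀ = 0.8371 < 1 (blueshift), so the source is approaching.
λ'/λ₀ = √((1 − β)/(1 + β)) for an approaching source ⇒ β = (1 − r²)/(1 + r²) with r = λ'/λ₀.
β = (1 − 0.7007)/(1 + 0.7007) ≈ 0.176.

0.176c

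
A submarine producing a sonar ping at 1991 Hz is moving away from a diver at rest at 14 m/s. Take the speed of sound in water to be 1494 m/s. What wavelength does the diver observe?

With the source moving away from a stationary observer, f' = f · v/(v + v_s).
f' = 1991 × 1494/(1494 + 14) ≈ 1973 Hz.
λ' = v/f' = 1494/1972.52 ≈ 75.7 cm.

75.7 cm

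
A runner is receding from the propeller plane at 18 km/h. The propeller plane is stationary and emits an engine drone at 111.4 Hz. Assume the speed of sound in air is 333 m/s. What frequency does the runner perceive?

110 Hz

18 km/h = 5 m/s.
Moving observer, stationary source: f' = f · (v − v_o)/v.
f' = 111.4 × (333 − 5)/333 = 111.4 × 328/333 ≈ 110 Hz.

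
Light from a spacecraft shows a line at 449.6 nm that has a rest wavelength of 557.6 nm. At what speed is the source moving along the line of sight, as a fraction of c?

λ'/λ₀ = 0.8063 < 1 (blueshift), so the source is approaching.
λ'/λ₀ = √((1 − β)/(1 + β)) for an approaching source ⇒ β = (1 − r²)/(1 + r²) with r = λ'/λ₀.
β = (1 − 0.6501)/(1 + 0.6501) ≈ 0.212.

0.212c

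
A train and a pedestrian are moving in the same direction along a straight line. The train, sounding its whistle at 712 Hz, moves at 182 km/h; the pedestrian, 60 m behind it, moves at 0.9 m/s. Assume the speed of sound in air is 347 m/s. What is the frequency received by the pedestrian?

623 Hz

182 km/h = 50.56 m/s.
The pedestrian is behind, so the train is moving away from it while the pedestrian is moving toward the train.
General Doppler shift: f' = f · (v + v_o)/(v + v_s).
f' = 712 × (347 + 0.9)/(347 + 50.56) = 712 × 347.9/397.56 ≈ 623 Hz.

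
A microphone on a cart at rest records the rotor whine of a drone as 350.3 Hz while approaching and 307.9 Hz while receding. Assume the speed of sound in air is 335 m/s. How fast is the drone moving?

21.6 m/s

f₁/f₂ = (v + v_s)/(v − v_s), so v_s = v · (f₁ − f₂)/(f₁ + f₂).
v_s = 335 × (350.3 − 307.9)/(350.3 + 307.9) = 335 × 42.4/658.2 ≈ 21.6 m/s.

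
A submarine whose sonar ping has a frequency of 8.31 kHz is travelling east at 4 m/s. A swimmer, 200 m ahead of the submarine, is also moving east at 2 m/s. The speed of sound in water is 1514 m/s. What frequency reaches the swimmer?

8.32 kHz

The swimmer is ahead, so the submarine is moving toward it while the swimmer is moving away from the submarine.
General Doppler shift: f' = f · (v − v_o)/(v − v_s).
f' = 8.31 × (1514 − 2)/(1514 − 4) = 8.31 × 1512/1510 ≈ 8.32 kHz.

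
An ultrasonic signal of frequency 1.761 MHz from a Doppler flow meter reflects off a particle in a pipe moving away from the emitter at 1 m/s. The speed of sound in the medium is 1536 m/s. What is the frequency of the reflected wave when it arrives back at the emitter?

The particle in a pipe first receives the wave as a moving observer: f₁ = f₀ · (v − u)/v = 1.761 × (1536 − 1)/1536 ≈ 1.7599 MHz.
The reflection then acts as a moving source: f₂ = f₁ · v/(v + u) ≈ 1.7587 MHz.

1.7587 MHz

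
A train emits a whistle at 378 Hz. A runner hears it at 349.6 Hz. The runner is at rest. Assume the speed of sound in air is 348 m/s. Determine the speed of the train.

f' < f, so the train is receding.
f' = f · v/(v + v_s) ⇒ v_s = v · |1 − f/f'|.
v_s = 348 × |1 − 378/349.6| = 348 × 0.08124 ≈ 28 m/s.

28 m/s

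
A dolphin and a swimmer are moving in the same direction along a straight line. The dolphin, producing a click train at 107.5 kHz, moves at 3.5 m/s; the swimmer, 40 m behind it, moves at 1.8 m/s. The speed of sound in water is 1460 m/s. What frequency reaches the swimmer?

107.4 kHz

The swimmer is behind, so the dolphin is moving away from it while the swimmer is moving toward the dolphin.
General Doppler shift: f' = f · (v + v_o)/(v + v_s).
f' = 107.5 × (1460 + 1.8)/(1460 + 3.5) = 107.5 × 1461.8/1463.5 ≈ 107.4 kHz.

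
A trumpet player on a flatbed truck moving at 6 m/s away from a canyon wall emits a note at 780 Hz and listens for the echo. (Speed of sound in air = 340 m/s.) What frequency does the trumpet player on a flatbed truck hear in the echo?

753 Hz

The canyon wall receives the sound from a moving source: f₁ = f₀ · v/(v + v_e) = 780 × 340/346 ≈ 766 Hz.
On the return leg the trumpet player on a flatbed truck is a moving observer: f₂ = f₁ · (v − v_e)/v = 766 × 334/340 ≈ 753 Hz.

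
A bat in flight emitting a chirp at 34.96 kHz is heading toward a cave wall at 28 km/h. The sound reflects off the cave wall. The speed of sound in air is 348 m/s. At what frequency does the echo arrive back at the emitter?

36.6 kHz

28 km/h = 7.778 m/s.
The cave wall receives the sound from a moving source: f₁ = f₀ · v/(v − v_e) = 34.96 × 348/340.22 ≈ 35.8 kHz.
On the return leg the bat in flight is a moving observer: f₂ = f₁ · (v + v_e)/v = 35.8 × 355.78/348 ≈ 36.6 kHz.
Equivalently f₂ = f₀ · (v + v_e)/(v − v_e).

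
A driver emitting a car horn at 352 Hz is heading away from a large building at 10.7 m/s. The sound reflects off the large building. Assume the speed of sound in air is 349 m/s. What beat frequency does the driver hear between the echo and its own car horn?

The large building receives the sound from a moving source: f₁ = f₀ · v/(v + v_e) = 352 × 349/359.7 ≈ 341.5 Hz.
On the return leg the driver is a moving observer: f₂ = f₁ · (v − v_e)/v = 341.5 × 338.3/349 ≈ 331.1 Hz.
Equivalently f₂ = f₀ · (v − v_e)/(v + v_e).
Beat against the emitted tone: |f₂ − f₀| = 2v_e·f₀/(v + v_e) = 2 × 10.7 × 352/359.7 ≈ 20.9 Hz.

20.9 Hz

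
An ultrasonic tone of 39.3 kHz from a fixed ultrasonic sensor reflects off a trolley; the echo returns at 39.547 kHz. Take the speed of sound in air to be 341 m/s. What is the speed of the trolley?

1.07 m/s

Double Doppler shift off a moving reflector: f₂ = f₀ · (v + u)/(v − u) (u > 0 toward emitter).
Rearranging, u = v · (f₂ − f₀)/(f₂ + f₀) = 341 × 0.247/78.847 ≈ 1.07 m/s.
So the trolley is moving at 1.07 m/s toward the emitter.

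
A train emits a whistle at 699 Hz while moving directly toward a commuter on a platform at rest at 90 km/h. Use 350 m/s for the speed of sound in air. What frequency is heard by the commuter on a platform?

90 km/h = 25 m/s.
Only the source moves, toward the listener, so f' = f · v/(v − v_s).
f' = 699 × 350/(350 − 25) = 699 × 350/325 ≈ 753 Hz.

753 Hz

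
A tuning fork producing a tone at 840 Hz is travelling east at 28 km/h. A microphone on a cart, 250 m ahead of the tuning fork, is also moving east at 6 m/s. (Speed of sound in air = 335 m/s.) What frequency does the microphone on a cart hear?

28 km/h = 7.778 m/s.
The microphone on a cart is ahead, so the tuning fork is moving toward it while the microphone on a cart is moving away from the tuning fork.
General Doppler shift: f' = f · (v − v_o)/(v − v_s).
f' = 840 × (335 − 6)/(335 − 7.778) = 840 × 329/327.22 ≈ 845 Hz.

845 Hz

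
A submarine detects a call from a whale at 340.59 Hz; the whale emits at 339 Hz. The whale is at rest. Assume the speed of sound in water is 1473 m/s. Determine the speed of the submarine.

6.9 m/s

f' > f, so the submarine is approaching.
f' = f · (v + v_o)/v ⇒ v_o = v · |f'/f − 1|.
v_o = 1473 × |340.59/339 − 1| = 1473 × 0.00469 ≈ 6.9 m/s.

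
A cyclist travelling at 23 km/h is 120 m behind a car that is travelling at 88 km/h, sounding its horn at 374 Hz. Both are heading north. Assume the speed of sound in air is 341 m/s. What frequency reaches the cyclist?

88 km/h = 24.44 m/s; 23 km/h = 6.389 m/s.
The cyclist is behind, so the car is moving away from it while the cyclist is moving toward the car.
Both move, so f' = f · (v + v_o)/(v + v_s).
f' = 374 × (341 + 6.389)/(341 + 24.44) = 374 × 347.39/365.44 ≈ 356 Hz.

356 Hz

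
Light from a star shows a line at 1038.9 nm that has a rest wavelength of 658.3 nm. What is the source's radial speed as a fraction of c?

0.427

λ'/λ₀ = 1.5782 > 1 (redshift), so the source is receding.
λ'/λ₀ = √((1 + β)/(1 − β)) for a receding source ⇒ β = (r² − 1)/(r² + 1) with r = λ'/λ₀.
β = (2.4906 − 1)/(2.4906 + 1) ≈ 0.427.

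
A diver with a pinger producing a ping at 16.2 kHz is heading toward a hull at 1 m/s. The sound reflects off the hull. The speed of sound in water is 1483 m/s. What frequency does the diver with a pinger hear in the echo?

16.22 kHz

The hull receives the sound from a moving source: f₁ = f₀ · v/(v − v_e) = 16.2 × 1483/1482 ≈ 16.21 kHz.
On the return leg the diver with a pinger is a moving observer: f₂ = f₁ · (v + v_e)/v = 16.21 × 1484/1483 ≈ 16.22 kHz.
Equivalently f₂ = f₀ · (v + v_e)/(v − v_e).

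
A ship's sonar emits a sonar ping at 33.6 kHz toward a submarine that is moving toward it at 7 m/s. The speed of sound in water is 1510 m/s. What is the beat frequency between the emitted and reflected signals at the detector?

The submarine first receives the wave as a moving observer: f₁ = f₀ · (v + u)/v = 33.6 × (1510 + 7)/1510 ≈ 33.756 kHz.
The reflection then acts as a moving source: f₂ = f₁ · v/(v − u) ≈ 33.913 kHz.
Beat frequency (with f₀ = 33600 Hz): |f₂ − f₀| = 2u·f₀/(v − u) = 2 × 7 × 33600/1503 ≈ 313 Hz.

313 Hz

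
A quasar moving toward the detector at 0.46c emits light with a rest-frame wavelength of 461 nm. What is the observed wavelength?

280.4 nm

Relativistic Doppler for wavelength: λ' = λ₀ · √((1 − β)/(1 + β)).
λ' = 461 × √(0.5400/1.4600) = 461 × 0.60816 ≈ 280.4 nm.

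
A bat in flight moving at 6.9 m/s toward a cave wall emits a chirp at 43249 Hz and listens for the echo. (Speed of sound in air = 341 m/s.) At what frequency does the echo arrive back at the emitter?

The cave wall receives the sound from a moving source: f₁ = f₀ · v/(v − v_e) = 43249 × 341/334.1 ≈ 44142 Hz.
On the return leg the bat in flight is a moving observer: f₂ = f₁ · (v + v_e)/v = 44142 × 347.9/341 ≈ 45035 Hz.

45035 Hz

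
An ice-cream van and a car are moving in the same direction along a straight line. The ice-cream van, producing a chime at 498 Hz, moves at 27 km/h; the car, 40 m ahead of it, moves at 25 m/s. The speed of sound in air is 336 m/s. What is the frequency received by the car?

27 km/h = 7.5 m/s.
The car is ahead, so the ice-cream van is moving toward it while the car is moving away from the ice-cream van.
With source approaching and observer receding, f' = f · (v − v_o)/(v − v_s).
f' = 498 × (336 − 25)/(336 − 7.5) = 498 × 311/328.5 ≈ 471 Hz.

471 Hz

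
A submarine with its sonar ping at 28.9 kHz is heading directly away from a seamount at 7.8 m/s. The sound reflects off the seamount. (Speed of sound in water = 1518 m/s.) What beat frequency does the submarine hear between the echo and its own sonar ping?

295 Hz

The seamount receives the sound from a moving source: f₁ = f₀ · v/(v + v_e) = 28.9 × 1518/1525.8 ≈ 28.752 kHz.
On the return leg the submarine is a moving observer: f₂ = f₁ · (v − v_e)/v = 28.752 × 1510.2/1518 ≈ 28.605 kHz.
Beat against the emitted tone (with f₀ = 28900 Hz): |f₂ − f₀| = 2v_e·f₀/(v + v_e) = 2 × 7.8 × 28900/1525.8 ≈ 295 Hz.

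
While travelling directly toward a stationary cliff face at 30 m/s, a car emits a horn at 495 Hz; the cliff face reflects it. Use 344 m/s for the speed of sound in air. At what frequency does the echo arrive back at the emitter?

The cliff face receives the sound from a moving source: f₁ = f₀ · v/(v − v_e) = 495 × 344/314 ≈ 542 Hz.
On the return leg the car is a moving observer: f₂ = f₁ · (v + v_e)/v = 542 × 374/344 ≈ 590 Hz.
Equivalently f₂ = f₀ · (v + v_e)/(v − v_e).

590 Hz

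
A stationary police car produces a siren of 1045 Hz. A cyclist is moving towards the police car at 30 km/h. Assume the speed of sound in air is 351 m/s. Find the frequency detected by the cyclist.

1070 Hz

30 km/h = 8.333 m/s.
Only the observer moves, toward the source, so f' = f · (v + v_o)/v.
f' = 1045 × (351 + 8.333)/351 = 1045 × 359.33/351 ≈ 1070 Hz.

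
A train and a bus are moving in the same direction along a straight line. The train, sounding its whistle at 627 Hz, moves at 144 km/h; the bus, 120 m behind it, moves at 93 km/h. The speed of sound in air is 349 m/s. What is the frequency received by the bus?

604 Hz

144 km/h = 40 m/s; 93 km/h = 25.83 m/s.
The bus is behind, so the train is moving away from it while the bus is moving toward the train.
General Doppler shift: f' = f · (v + v_o)/(v + v_s).
f' = 627 × (349 + 25.83)/(349 + 40) = 627 × 374.83/389 ≈ 604 Hz.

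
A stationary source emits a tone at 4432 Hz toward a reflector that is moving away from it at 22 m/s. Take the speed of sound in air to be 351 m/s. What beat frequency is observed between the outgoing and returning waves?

The reflector first receives the wave as a moving observer: f₁ = f₀ · (v − u)/v = 4432 × (351 − 22)/351 ≈ 4154 Hz.
On reflection it acts as a source moving away from the stationary detector: f₂ = f₁ · v/(v + u) = 4154 × 351/373 ≈ 3909 Hz.
Equivalently f₂ = f₀ · (v − u)/(v + u).
Beat frequency: |f₂ − f₀| = 2u·f₀/(v + u) = 2 × 22 × 4432/373 ≈ 523 Hz.

523 Hz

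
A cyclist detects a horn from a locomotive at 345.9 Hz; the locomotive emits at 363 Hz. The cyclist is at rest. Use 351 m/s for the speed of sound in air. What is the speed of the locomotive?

17.4 m/s

f' < f, so the locomotive is receding.
f' = f · v/(v + v_s) ⇒ v_s = v · |1 − f/f'|.
v_s = 351 × |1 − 363/345.9| = 351 × 0.04944 ≈ 17.4 m/s.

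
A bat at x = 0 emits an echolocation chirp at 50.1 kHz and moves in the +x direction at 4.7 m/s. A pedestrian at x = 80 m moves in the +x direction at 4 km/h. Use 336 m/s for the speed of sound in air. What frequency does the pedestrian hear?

50.6 kHz

4 km/h = 1.111 m/s.
The observer lies on the +x side, so the source is heading toward the observer and the observer is heading away from the source.
Both move, so f' = f · (v − v_o)/(v − v_s).
f' = 50.1 × (336 − 1.111)/(336 − 4.7) = 50.1 × 334.89/331.3 ≈ 50.6 kHz.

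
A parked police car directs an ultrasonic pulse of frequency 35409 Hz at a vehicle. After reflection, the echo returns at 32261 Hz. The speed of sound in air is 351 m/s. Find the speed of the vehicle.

16.3 m/s

Double Doppler shift off a moving reflector: f₂ = f₀ · (v + u)/(v − u) (u > 0 toward emitter).
Rearranging, u = v · (f₂ − f₀)/(f₂ + f₀) = 351 × -3148/67670 ≈ -16.3 m/s.
So the vehicle is moving at 16.3 m/s away from the emitter.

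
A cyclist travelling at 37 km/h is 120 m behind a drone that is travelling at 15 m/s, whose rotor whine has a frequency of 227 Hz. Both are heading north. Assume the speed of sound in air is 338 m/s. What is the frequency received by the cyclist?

224 Hz

37 km/h = 10.28 m/s.
The cyclist is behind, so the drone is moving away from it while the cyclist is moving toward the drone.
Both move, so f' = f · (v + v_o)/(v + v_s).
f' = 227 × (338 + 10.28)/(338 + 15) = 227 × 348.28/353 ≈ 224 Hz.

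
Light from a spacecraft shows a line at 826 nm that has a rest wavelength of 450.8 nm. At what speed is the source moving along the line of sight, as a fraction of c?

λ'/λ₀ = 1.8323 > 1 (redshift), so the source is receding.
λ'/λ₀ = √((1 + β)/(1 − β)) for a receding source ⇒ β = (r² − 1)/(r² + 1) with r = λ'/λ₀.
β = (3.3573 − 1)/(3.3573 + 1) ≈ 0.541.

0.541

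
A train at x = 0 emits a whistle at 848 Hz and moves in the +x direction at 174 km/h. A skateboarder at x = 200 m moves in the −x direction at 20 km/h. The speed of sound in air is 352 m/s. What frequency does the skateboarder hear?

998 Hz

174 km/h = 48.33 m/s; 20 km/h = 5.556 m/s.
The observer lies on the +x side, so the source is heading toward the observer and the observer is heading toward the source.
Both move, so f' = f · (v + v_o)/(v − v_s).
f' = 848 × (352 + 5.556)/(352 − 48.33) = 848 × 357.56/303.67 ≈ 998 Hz.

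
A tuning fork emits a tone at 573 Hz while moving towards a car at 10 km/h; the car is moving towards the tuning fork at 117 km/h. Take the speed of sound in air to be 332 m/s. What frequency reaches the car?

634 Hz

10 km/h = 2.778 m/s; 117 km/h = 32.5 m/s.
Both move, so f' = f · (v + v_o)/(v − v_s).
f' = 573 × (332 + 32.5)/(332 − 2.778) = 573 × 364.5/329.22 ≈ 634 Hz.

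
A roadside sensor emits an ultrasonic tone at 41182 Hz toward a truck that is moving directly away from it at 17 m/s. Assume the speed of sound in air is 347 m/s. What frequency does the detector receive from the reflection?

37335 Hz

The truck first receives the wave as a moving observer: f₁ = f₀ · (v − u)/v = 41182 × (347 − 17)/347 ≈ 39164 Hz.
On reflection it acts as a source moving away from the stationary detector: f₂ = f₁ · v/(v + u) = 39164 × 347/364 ≈ 37335 Hz.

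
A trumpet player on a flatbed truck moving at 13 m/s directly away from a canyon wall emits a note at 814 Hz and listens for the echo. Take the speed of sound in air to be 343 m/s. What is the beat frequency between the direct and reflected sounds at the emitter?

59.4 Hz

The canyon wall receives the sound from a moving source: f₁ = f₀ · v/(v + v_e) = 814 × 343/356 ≈ 784.3 Hz.
On the return leg the trumpet player on a flatbed truck is a moving observer: f₂ = f₁ · (v − v_e)/v = 784.3 × 330/343 ≈ 754.6 Hz.
Beat against the emitted tone: |f₂ − f₀| = 2v_e·f₀/(v + v_e) = 2 × 13 × 814/356 ≈ 59.4 Hz.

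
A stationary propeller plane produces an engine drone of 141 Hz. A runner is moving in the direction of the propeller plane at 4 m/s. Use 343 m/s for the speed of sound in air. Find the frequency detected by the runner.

143 Hz

Only the observer moves, toward the source, so f' = f · (v + v_o)/v.
f' = 141 × (343 + 4)/343 = 141 × 347/343 ≈ 143 Hz.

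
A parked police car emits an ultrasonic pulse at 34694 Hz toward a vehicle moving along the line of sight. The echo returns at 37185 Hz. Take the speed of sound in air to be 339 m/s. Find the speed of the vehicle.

Double Doppler shift off a moving reflector: f₂ = f₀ · (v + u)/(v − u) (u > 0 toward emitter).
Rearranging, u = v · (f₂ − f₀)/(f₂ + f₀) = 339 × 2491/71879 ≈ 11.7 m/s.
So the vehicle is moving at 11.7 m/s toward the emitter.

11.7 m/s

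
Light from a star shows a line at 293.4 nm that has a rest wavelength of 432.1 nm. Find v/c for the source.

λ'/λ₀ = 0.6790 < 1 (blueshift), so the source is approaching.
λ'/λ₀ = √((1 − β)/(1 + β)) for an approaching source ⇒ β = (1 − r²)/(1 + r²) with r = λ'/λ₀.
β = (1 − 0.4611)/(1 + 0.4611) ≈ 0.369.

0.369c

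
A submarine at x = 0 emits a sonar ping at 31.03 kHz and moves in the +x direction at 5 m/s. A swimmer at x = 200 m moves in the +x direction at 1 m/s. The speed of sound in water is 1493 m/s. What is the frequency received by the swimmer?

The observer lies on the +x side, so the source is heading toward the observer and the observer is heading away from the source.
General Doppler shift: f' = f · (v − v_o)/(v − v_s).
f' = 31.03 × (1493 − 1)/(1493 − 5) = 31.03 × 1492/1488 ≈ 31.1 kHz.

31.1 kHz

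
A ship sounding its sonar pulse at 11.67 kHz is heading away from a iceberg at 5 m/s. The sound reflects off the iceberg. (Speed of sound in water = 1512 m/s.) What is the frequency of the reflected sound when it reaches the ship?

The iceberg receives the sound from a moving source: f₁ = f₀ · v/(v + v_e) = 11.67 × 1512/1517 ≈ 11.63 kHz.
On the return leg the ship is a moving observer: f₂ = f₁ · (v − v_e)/v = 11.63 × 1507/1512 ≈ 11.59 kHz.

11.59 kHz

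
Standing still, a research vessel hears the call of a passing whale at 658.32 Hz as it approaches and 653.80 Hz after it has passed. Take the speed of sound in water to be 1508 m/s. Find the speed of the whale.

f₁/f₂ = (v + v_s)/(v − v_s), so v_s = v · (f₁ − f₂)/(f₁ + f₂).
v_s = 1508 × (658.32 − 653.80)/(658.32 + 653.80) = 1508 × 4.52/1312.12 ≈ 5.2 m/s.

5.2 m/s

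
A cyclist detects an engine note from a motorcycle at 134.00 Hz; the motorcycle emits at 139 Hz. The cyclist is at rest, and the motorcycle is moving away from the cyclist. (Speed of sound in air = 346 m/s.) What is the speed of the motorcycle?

12.9 m/s

f' = f · v/(v + v_s) ⇒ v_s = v · |1 − f/f'|.
v_s = 346 × |1 − 139/134.00| = 346 × 0.03731 ≈ 12.9 m/s.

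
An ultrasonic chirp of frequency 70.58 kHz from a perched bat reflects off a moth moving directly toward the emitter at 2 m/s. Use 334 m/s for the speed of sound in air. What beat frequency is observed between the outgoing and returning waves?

The moth first receives the wave as a moving observer: f₁ = f₀ · (v + u)/v = 70.58 × (334 + 2)/334 ≈ 71.003 kHz.
The reflection then acts as a moving source: f₂ = f₁ · v/(v − u) ≈ 71.430 kHz.
Equivalently f₂ = f₀ · (v + u)/(v − u).
Beat frequency (with f₀ = 70580 Hz): |f₂ − f₀| = 2u·f₀/(v − u) = 2 × 2 × 70580/332 ≈ 850 Hz.

850 Hz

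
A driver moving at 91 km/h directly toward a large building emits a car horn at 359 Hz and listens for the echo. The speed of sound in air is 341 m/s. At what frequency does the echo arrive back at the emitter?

91 km/h = 25.28 m/s.
The large building receives the sound from a moving source: f₁ = f₀ · v/(v − v_e) = 359 × 341/315.72 ≈ 388 Hz.
On the return leg the driver is a moving observer: f₂ = f₁ · (v + v_e)/v = 388 × 366.28/341 ≈ 416 Hz.
Equivalently f₂ = f₀ · (v + v_e)/(v − v_e).

416 Hz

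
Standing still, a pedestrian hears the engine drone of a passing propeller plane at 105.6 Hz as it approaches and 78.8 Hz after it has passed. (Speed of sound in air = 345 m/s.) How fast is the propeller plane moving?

50 m/s

f₁/f₂ = (v + v_s)/(v − v_s), so v_s = v · (f₁ − f₂)/(f₁ + f₂).
v_s = 345 × (105.6 − 78.8)/(105.6 + 78.8) = 345 × 26.8/184.4 ≈ 50 m/s.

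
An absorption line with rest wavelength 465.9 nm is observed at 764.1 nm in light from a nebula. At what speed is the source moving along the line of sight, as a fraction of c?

λ'/λ₀ = 1.6401 > 1 (redshift), so the source is receding.
λ'/λ₀ = √((1 + β)/(1 − β)) for a receding source ⇒ β = (r² − 1)/(r² + 1) with r = λ'/λ₀.
β = (2.6898 − 1)/(2.6898 + 1) ≈ 0.458.

0.458c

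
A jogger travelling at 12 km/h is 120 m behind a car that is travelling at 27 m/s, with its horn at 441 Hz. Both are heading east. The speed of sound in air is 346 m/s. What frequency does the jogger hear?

413 Hz

12 km/h = 3.333 m/s.
The jogger is behind, so the car is moving away from it while the jogger is moving toward the car.
General Doppler shift: f' = f · (v + v_o)/(v + v_s).
f' = 441 × (346 + 3.333)/(346 + 27) = 441 × 349.33/373 ≈ 413 Hz.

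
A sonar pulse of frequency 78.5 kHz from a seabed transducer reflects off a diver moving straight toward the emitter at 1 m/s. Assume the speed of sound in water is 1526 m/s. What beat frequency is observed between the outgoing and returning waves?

At the diver (a moving observer), f₁ = f₀ · (v + u)/v = 78.5 × 1527/1526 ≈ 78.5514 kHz.
The reflection then acts as a moving source: f₂ = f₁ · v/(v − u) ≈ 78.6030 kHz.
Beat frequency (with f₀ = 78500 Hz): |f₂ − f₀| = 2u·f₀/(v − u) = 2 × 1 × 78500/1525 ≈ 103 Hz.

103 Hz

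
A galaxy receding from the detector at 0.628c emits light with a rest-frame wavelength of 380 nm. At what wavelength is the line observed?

Relativistic Doppler for wavelength: λ' = λ₀ · √((1 + β)/(1 − β)).
λ' = 380 × √(1.6280/0.3720) = 380 × 2.09197 ≈ 794.9 nm.

794.9 nm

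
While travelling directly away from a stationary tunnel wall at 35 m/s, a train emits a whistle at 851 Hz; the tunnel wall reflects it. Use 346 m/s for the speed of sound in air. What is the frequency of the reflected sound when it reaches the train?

The tunnel wall receives the sound from a moving source: f₁ = f₀ · v/(v + v_e) = 851 × 346/381 ≈ 773 Hz.
On the return leg the train is a moving observer: f₂ = f₁ · (v − v_e)/v = 773 × 311/346 ≈ 695 Hz.

695 Hz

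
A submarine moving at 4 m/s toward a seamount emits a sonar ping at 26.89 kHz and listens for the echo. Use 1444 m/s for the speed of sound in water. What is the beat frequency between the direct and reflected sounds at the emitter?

149 Hz

The seamount receives the sound from a moving source: f₁ = f₀ · v/(v − v_e) = 26.89 × 1444/1440 ≈ 26.9647 kHz.
On the return leg the submarine is a moving observer: f₂ = f₁ · (v + v_e)/v = 26.9647 × 1448/1444 ≈ 27.0394 kHz.
Beat against the emitted tone (with f₀ = 26890 Hz): |f₂ − f₀| = 2v_e·f₀/(v − v_e) = 2 × 4 × 26890/1440 ≈ 149 Hz.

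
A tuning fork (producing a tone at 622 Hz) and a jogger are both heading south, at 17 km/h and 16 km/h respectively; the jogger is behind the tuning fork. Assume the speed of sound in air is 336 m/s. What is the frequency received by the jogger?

621 Hz

17 km/h = 4.722 m/s; 16 km/h = 4.444 m/s.
The jogger is behind, so the tuning fork is moving away from it while the jogger is moving toward the tuning fork.
With source receding and observer approaching, f' = f · (v + v_o)/(v + v_s).
f' = 622 × (336 + 4.444)/(336 + 4.722) = 622 × 340.44/340.72 ≈ 621 Hz.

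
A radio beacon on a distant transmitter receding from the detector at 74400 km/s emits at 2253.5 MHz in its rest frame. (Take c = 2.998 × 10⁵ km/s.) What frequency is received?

1749.0 MHz

β = v/c = 74400/299800 = 0.2482.
Relativistic Doppler for frequency: f' = f₀ · √((1 − β)/(1 + β)).
f' = 2253.5 × √(0.7518/1.2482) = 2253.5 × 0.77611 ≈ 1749.0 MHz.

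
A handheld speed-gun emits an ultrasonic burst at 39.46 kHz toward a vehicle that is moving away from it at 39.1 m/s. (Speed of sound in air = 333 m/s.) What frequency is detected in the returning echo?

31.2 kHz

At the vehicle (a moving observer), f₁ = f₀ · (v − u)/v = 39.46 × 293.9/333 ≈ 34.8 kHz.
On reflection it acts as a source moving away from the stationary detector: f₂ = f₁ · v/(v + u) = 34.8 × 333/372.1 ≈ 31.2 kHz.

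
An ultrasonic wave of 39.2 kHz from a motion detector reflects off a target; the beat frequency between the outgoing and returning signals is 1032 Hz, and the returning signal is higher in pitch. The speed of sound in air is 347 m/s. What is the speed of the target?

Double Doppler shift off a moving reflector: f₂ = f₀ · (v + u)/(v − u) (u > 0 toward emitter).
Returning signal is higher, so f₂ = f₀ + Δf = 39200 + 1032 = 40232 Hz.
Rearranging, u = v · (f₂ − f₀)/(f₂ + f₀) = 347 × 1032/79432 ≈ 4.5 m/s.
So the target is moving at 4.5 m/s toward the emitter.

4.5 m/s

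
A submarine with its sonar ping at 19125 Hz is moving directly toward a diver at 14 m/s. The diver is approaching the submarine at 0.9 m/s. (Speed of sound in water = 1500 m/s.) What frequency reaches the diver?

General Doppler shift: f' = f · (v + v_o)/(v − v_s).
f' = 19125 × (1500 + 0.9)/(1500 − 14) = 19125 × 1500.9/1486 ≈ 19317 Hz.

19317 Hz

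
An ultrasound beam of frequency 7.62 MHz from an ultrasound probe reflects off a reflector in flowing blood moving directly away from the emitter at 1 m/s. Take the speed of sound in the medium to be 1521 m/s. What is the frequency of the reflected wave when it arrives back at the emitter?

At the reflector in flowing blood (a moving observer), f₁ = f₀ · (v − u)/v = 7.62 × 1520/1521 ≈ 7.615 MHz.
On reflection it acts as a source moving away from the stationary detector: f₂ = f₁ · v/(v + u) = 7.615 × 1521/1522 ≈ 7.610 MHz.

7.610 MHz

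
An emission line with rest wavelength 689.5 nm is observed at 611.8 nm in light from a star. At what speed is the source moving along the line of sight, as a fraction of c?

λ'/λ₀ = 0.8873 < 1 (blueshift), so the source is approaching.
λ'/λ₀ = √((1 − β)/(1 + β)) for an approaching source ⇒ β = (1 − r²)/(1 + r²) with r = λ'/λ₀.
β = (1 − 0.7873)/(1 + 0.7873) ≈ 0.119.

0.119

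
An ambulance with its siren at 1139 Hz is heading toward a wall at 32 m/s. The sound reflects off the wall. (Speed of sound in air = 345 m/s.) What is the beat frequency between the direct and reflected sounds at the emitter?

233 Hz

The wall receives the sound from a moving source: f₁ = f₀ · v/(v − v_e) = 1139 × 345/313 ≈ 1255 Hz.
On the return leg the ambulance is a moving observer: f₂ = f₁ · (v + v_e)/v = 1255 × 377/345 ≈ 1372 Hz.
Equivalently f₂ = f₀ · (v + v_e)/(v − v_e).
Beat against the emitted tone: |f₂ − f₀| = 2v_e·f₀/(v − v_e) = 2 × 32 × 1139/313 ≈ 233 Hz.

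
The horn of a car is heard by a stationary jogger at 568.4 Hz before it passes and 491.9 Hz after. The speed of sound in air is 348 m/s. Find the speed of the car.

25 m/s

f₁/f₂ = (v + v_s)/(v − v_s), so v_s = v · (f₁ − f₂)/(f₁ + f₂).
v_s = 348 × (568.4 − 491.9)/(568.4 + 491.9) = 348 × 76.5/1060.3 ≈ 25 m/s.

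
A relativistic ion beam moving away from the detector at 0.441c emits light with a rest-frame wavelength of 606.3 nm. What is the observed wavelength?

973.5 nm

Relativistic Doppler for wavelength: λ' = λ₀ · √((1 + β)/(1 − β)).
λ' = 606.3 × √(1.4410/0.5590) = 606.3 × 1.60556 ≈ 973.5 nm.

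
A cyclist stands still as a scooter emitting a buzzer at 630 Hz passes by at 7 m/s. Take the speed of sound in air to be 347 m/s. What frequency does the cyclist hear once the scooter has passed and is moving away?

Receding: f₂ = f · v/(v + v_s) = 630 × 347/354 ≈ 618 Hz.

618 Hz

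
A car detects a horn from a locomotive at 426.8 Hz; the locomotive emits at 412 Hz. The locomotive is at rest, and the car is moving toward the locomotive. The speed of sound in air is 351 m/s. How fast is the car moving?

12.6 m/s

f' = f · (v + v_o)/v ⇒ v_o = v · |f'/f − 1|.
v_o = 351 × |426.8/412 − 1| = 351 × 0.03592 ≈ 12.6 m/s.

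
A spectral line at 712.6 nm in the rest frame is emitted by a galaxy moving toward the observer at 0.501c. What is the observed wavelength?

Relativistic Doppler for wavelength: λ' = λ₀ · √((1 − β)/(1 + β)).
λ' = 712.6 × √(0.4990/1.5010) = 712.6 × 0.57658 ≈ 410.9 nm.

410.9 nm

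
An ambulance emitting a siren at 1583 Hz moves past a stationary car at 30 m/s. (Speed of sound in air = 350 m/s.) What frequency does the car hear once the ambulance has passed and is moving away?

1458 Hz

Receding: f₂ = f · v/(v + v_s) = 1583 × 350/380 ≈ 1458 Hz.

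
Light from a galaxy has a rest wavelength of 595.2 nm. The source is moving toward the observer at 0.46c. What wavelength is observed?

362.0 nm

Relativistic Doppler for wavelength: λ' = λ₀ · √((1 − β)/(1 + β)).
λ' = 595.2 × √(0.5400/1.4600) = 595.2 × 0.60816 ≈ 362.0 nm.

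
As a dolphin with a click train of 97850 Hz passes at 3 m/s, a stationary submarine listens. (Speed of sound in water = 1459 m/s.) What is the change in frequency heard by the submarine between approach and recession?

Approaching: f₁ = f · v/(v − v_s) = 97850 × 1459/1456 ≈ 98052 Hz.
Receding: f₂ = f · v/(v + v_s) = 97850 × 1459/1462 ≈ 97649 Hz.
Drop: f₁ − f₂ = 2f·v·v_s/(v² − v_s²) = 2 × 97850 × 1459 × 3/(1459² − 3²) ≈ 402 Hz.

402 Hz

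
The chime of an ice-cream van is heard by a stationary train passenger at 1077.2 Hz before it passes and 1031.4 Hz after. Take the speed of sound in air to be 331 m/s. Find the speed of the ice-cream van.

7.2 m/s

f₁/f₂ = (v + v_s)/(v − v_s), so v_s = v · (f₁ − f₂)/(f₁ + f₂).
v_s = 331 × (1077.2 − 1031.4)/(1077.2 + 1031.4) = 331 × 45.8/2108.6 ≈ 7.2 m/s.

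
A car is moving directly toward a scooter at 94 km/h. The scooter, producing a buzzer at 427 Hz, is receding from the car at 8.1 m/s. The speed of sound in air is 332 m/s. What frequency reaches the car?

94 km/h = 26.11 m/s.
With source receding and observer approaching, f' = f · (v + v_o)/(v + v_s).
f' = 427 × (332 + 26.11)/(332 + 8.1) = 427 × 358.11/340.1 ≈ 450 Hz.

450 Hz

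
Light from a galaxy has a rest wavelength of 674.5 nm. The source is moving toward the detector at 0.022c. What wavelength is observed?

659.8 nm

Relativistic Doppler for wavelength: λ' = λ₀ · √((1 − β)/(1 + β)).
λ' = 674.5 × √(0.9780/1.0220) = 674.5 × 0.97824 ≈ 659.8 nm.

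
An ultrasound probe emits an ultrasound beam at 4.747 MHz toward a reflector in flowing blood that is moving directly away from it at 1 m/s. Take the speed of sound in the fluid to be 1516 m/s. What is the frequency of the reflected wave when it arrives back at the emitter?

4.741 MHz

The reflector in flowing blood first receives the wave as a moving observer: f₁ = f₀ · (v − u)/v = 4.747 × (1516 − 1)/1516 ≈ 4.744 MHz.
The reflection then acts as a moving source: f₂ = f₁ · v/(v + u) ≈ 4.741 MHz.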